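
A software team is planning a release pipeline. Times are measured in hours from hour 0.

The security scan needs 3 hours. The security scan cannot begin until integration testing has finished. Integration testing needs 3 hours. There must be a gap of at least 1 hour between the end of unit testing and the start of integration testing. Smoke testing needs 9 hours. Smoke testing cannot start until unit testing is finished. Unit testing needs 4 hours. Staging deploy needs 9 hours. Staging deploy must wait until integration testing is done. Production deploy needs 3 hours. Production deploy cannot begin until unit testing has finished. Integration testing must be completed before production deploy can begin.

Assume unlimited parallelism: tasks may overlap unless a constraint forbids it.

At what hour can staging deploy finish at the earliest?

17

Unit testing can start immediately at hour 0; it finishes at hour 4.
After unit testing (finishes hour 4, plus 1-hour gap → hour 5), integration testing can start at hour 5 and finishes at hour 8.
Staging deploy cannot begin until integration testing (finishes hour 8). It runs from hour 8 to 8 + 9 = hour 17.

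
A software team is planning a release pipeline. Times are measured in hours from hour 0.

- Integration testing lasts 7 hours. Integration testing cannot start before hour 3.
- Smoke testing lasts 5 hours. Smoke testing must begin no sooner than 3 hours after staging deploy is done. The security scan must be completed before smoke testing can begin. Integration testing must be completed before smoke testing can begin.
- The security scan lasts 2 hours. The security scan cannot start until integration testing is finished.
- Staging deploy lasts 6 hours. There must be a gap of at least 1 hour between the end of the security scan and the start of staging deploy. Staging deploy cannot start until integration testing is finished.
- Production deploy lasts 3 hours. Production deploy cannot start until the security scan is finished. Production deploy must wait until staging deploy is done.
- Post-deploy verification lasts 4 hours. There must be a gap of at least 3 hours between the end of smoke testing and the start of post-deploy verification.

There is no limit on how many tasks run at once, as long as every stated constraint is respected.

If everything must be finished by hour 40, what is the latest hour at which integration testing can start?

Nothing follows post-deploy verification; the deadline of hour 40 is its only limit. It must start by 40 − 4 = hour 36.
Smoke testing has to be done before post-deploy verification (must start by hour 36, minus 3-hour gap → hour 33). That means finishing by hour 33, i.e. starting by 33 − 5 = hour 28.
Production deploy must finish by hour 40; it takes 3 hours, so it must start by 40 − 3 = hour 37.
Staging deploy has several dependents: smoke testing (must start by hour 28, minus 3-hour gap → hour 25); production deploy (must start by hour 37). The earliest of those limits is hour 25, so staging deploy must start by 25 − 6 = hour 19.
For the security scan: staging deploy (must start by hour 19, minus 1-hour gap → hour 18); smoke testing (must start by hour 28); production deploy (must start by hour 37). The most restrictive is hour 18; with a 2-hour duration, the security scan must start by hour 16.
Integration testing must finish in time for the security scan (must start by hour 16); staging deploy (must start by hour 19); smoke testing (must start by hour 28). The tightest is hour 16, so integration testing must start by 16 − 7 = hour 9.

9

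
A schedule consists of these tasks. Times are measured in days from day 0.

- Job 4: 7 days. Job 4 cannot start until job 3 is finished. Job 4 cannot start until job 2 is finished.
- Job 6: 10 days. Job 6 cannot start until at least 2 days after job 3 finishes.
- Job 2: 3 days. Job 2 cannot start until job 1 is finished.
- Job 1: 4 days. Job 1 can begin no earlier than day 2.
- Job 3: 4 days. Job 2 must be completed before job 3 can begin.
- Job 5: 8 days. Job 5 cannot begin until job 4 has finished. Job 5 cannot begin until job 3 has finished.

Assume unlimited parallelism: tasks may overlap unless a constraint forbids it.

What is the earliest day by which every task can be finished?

28

Job 1 cannot begin until its own release at day 2. It runs from day 2 to 2 + 4 = day 6.
Job 2 cannot begin until job 1 (finishes day 6). It runs from day 6 to 6 + 3 = day 9.
After job 2 (finishes day 9), job 3 can start at day 9 and finishes at day 13.
Job 6 cannot begin until job 3 (finishes day 13, plus 2-day gap → day 15). It runs from day 15 to 15 + 10 = day 25.
Job 4 cannot start until job 3 (finishes day 13); job 2 (finishes day 9). The controlling bound is day 13, so job 4 finishes at 13 + 7 = day 20.
Job 5 has to wait for job 4 (finishes day 20); job 3 (finishes day 13). The latest of these is day 20, so job 5 runs day 20 to 20 + 8 = day 28.
All tasks are finished once the last one completes. Finish times: Job 1 at 6, Job 2 at 9, Job 3 at 13, Job 4 at 20, Job 5 at 28, Job 6 at 25. The latest is day 28.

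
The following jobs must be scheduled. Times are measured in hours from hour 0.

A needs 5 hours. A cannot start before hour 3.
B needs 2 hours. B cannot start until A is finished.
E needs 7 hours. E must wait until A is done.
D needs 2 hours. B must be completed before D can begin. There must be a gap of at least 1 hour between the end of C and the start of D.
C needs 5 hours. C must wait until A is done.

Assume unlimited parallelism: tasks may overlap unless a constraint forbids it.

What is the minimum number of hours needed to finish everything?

16

After its own release at hour 3, A can start at hour 3 and finishes at hour 8.
E waits on A (finishes hour 8), so it starts at hour 8 and finishes at 8 + 7 = hour 15.
C waits on A (finishes hour 8), so it starts at hour 8 and finishes at 8 + 5 = hour 13.
B waits on A (finishes hour 8), so it starts at hour 8 and finishes at 8 + 2 = hour 10.
D needs all of B (finishes hour 10); C (finishes hour 13, plus 1-hour gap → hour 14). That puts its earliest start at hour 14; it finishes at 14 + 2 = hour 16.
All tasks are finished once the last one completes. Finish times: A at 8, B at 10, C at 13, D at 16, E at 15. The latest is hour 16.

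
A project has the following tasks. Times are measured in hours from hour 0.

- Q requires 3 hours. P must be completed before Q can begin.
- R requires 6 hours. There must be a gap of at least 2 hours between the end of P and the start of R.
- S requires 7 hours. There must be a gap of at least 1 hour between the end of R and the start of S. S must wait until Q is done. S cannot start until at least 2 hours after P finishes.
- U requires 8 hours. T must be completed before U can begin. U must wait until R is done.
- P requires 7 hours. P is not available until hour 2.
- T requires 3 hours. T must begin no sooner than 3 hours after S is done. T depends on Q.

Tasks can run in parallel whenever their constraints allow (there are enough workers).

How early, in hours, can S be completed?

P waits on its own release at hour 2, so it starts at hour 2 and finishes at 2 + 7 = hour 9.
R cannot begin until P (finishes hour 9, plus 2-hour gap → hour 11). It runs from hour 11 to 11 + 6 = hour 17.
Q waits on P (finishes hour 9), so it starts at hour 9 and finishes at 9 + 3 = hour 12.
S needs all of R (finishes hour 17, plus 1-hour gap → hour 18); Q (finishes hour 12); P (finishes hour 9, plus 2-hour gap → hour 11). That puts its earliest start at hour 18; it finishes at 18 + 7 = hour 25.

25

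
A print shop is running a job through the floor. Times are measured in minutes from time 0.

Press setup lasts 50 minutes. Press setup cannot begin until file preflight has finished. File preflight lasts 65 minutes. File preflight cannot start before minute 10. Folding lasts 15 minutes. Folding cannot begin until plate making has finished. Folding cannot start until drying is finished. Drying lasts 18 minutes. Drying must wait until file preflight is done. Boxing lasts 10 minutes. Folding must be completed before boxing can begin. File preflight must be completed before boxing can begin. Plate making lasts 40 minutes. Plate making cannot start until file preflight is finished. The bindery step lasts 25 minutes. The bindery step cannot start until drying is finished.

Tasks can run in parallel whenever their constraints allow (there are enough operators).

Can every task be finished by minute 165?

Yes

After its own release at minute 10, file preflight can start at minute 10 and finishes at minute 75.
After file preflight (finishes minute 75), drying can start at minute 75 and finishes at minute 93.
After drying (finishes minute 93), the bindery step can start at minute 93 and finishes at minute 118.
Press setup waits on file preflight (finishes minute 75), so it starts at minute 75 and finishes at 75 + 50 = minute 125.
After file preflight (finishes minute 75), plate making can start at minute 75 and finishes at minute 115.
Folding needs all of plate making (finishes minute 115); drying (finishes minute 93). That puts its earliest start at minute 115; it finishes at 115 + 15 = minute 130.
For boxing: folding (finishes minute 130); file preflight (finishes minute 75). Taking the maximum gives a start of minute 130, and it finishes at 130 + 10 = minute 140.
Every task is finished by minute 140, which is no later than the deadline of 165, so the schedule is feasible.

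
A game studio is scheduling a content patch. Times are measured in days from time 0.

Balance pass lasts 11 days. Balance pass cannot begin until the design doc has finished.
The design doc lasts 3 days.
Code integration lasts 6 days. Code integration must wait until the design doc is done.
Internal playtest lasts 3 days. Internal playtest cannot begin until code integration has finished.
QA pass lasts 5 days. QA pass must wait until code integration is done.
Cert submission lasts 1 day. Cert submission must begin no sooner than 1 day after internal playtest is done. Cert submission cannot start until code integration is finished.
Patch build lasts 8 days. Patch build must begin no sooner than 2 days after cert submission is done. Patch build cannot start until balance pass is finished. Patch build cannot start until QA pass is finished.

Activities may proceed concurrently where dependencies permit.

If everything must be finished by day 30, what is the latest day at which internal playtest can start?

15

Patch build has no dependents, so it just needs to finish by day 30. Starting by 30 − 8 = day 22 achieves that.
Since patch build (must start by day 22, minus 2-day gap → day 20) depends on it, cert submission must finish by day 20. Backing off its 1-day duration gives a latest start of day 19.
Since cert submission (must start by day 19, minus 1-day gap → day 18) depends on it, internal playtest must finish by day 18. Backing off its 3-day duration gives a latest start of day 15.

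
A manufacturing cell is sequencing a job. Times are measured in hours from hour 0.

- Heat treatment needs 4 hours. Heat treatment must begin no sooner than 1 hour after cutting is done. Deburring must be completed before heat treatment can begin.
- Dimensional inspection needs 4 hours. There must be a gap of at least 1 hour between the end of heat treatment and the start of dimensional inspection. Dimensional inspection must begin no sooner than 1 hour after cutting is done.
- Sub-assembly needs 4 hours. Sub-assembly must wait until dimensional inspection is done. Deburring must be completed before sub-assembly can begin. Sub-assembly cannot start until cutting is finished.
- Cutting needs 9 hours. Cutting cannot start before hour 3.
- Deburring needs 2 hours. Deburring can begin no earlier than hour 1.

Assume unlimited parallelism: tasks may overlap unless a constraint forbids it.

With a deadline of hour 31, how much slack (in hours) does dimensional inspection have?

5

Deburring waits on its own release at hour 1, so it starts at hour 1 and finishes at 1 + 2 = hour 3.
Cutting cannot begin until its own release at hour 3. It runs from hour 3 to 3 + 9 = hour 12.
Heat treatment needs all of cutting (finishes hour 12, plus 1-hour gap → hour 13); deburring (finishes hour 3). That puts its earliest start at hour 13; it finishes at 13 + 4 = hour 17.
For dimensional inspection: heat treatment (finishes hour 17, plus 1-hour gap → hour 18); cutting (finishes hour 12, plus 1-hour gap → hour 13). Taking the maximum gives a start of hour 18, and it finishes at 18 + 4 = hour 22.

Working backward from the deadline:
To finish by hour 31, sub-assembly (duration 4) must start no later than hour 27.
Dimensional inspection has to be done before sub-assembly (must start by hour 27). That means finishing by hour 27, i.e. starting by 27 − 4 = hour 23.
So dimensional inspection can start as early as hour 18 and as late as hour 23, giving 23 − 18 = 5 hours of slack.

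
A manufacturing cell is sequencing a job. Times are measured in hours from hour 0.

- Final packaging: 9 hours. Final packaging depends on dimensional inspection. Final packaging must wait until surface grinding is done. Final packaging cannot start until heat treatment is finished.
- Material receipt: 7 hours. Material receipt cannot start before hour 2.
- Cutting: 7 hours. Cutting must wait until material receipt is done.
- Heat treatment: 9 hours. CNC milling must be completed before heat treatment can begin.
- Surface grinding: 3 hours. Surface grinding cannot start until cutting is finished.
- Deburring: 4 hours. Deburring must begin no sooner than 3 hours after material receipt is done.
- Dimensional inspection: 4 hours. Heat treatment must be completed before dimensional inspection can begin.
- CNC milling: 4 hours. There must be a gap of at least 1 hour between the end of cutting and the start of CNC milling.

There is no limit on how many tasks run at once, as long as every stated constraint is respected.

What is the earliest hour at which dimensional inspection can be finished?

Material receipt cannot begin until its own release at hour 2. It runs from hour 2 to 2 + 7 = hour 9.
Cutting waits on material receipt (finishes hour 9), so it starts at hour 9 and finishes at 9 + 7 = hour 16.
CNC milling waits on cutting (finishes hour 16, plus 1-hour gap → hour 17), so it starts at hour 17 and finishes at 17 + 4 = hour 21.
Heat treatment cannot begin until CNC milling (finishes hour 21). It runs from hour 21 to 21 + 9 = hour 30.
After heat treatment (finishes hour 30), dimensional inspection can start at hour 30 and finishes at hour 34.

34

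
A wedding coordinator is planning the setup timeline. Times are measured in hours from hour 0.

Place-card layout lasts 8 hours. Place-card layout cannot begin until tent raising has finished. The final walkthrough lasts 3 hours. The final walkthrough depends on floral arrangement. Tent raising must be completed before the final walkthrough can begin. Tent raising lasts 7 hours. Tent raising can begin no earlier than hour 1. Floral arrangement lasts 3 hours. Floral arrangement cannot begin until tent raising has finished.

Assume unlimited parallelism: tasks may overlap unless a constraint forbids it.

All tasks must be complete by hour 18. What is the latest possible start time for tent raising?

The final walkthrough has no dependents, so it just needs to finish by hour 18. Starting by 18 − 3 = hour 15 achieves that.
Since the final walkthrough (must start by hour 15) depends on it, floral arrangement must finish by hour 15. Backing off its 3-hour duration gives a latest start of hour 12.
Place-card layout must finish by hour 18; it takes 8 hours, so it must start by 18 − 8 = hour 10.
Tent raising must finish in time for floral arrangement (must start by hour 12); place-card layout (must start by hour 10); the final walkthrough (must start by hour 15). The tightest is hour 10, so tent raising must start by 10 − 7 = hour 3.

3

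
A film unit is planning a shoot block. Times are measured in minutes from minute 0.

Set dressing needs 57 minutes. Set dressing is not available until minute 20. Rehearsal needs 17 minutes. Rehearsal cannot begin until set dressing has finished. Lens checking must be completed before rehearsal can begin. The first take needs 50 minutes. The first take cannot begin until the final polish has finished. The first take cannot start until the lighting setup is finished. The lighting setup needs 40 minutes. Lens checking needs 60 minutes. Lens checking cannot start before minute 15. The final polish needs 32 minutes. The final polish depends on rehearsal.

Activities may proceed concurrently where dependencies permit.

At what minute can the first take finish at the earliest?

176

Lens checking cannot begin until its own release at minute 15. It runs from minute 15 to 15 + 60 = minute 75.
The lighting setup can start immediately at minute 0; it finishes at minute 40.
After its own release at minute 20, set dressing can start at minute 20 and finishes at minute 77.
Rehearsal has to wait for set dressing (finishes minute 77); lens checking (finishes minute 75). The latest of these is minute 77, so rehearsal runs minute 77 to 77 + 17 = minute 94.
After rehearsal (finishes minute 94), the final polish can start at minute 94 and finishes at minute 126.
The first take needs all of the final polish (finishes minute 126); the lighting setup (finishes minute 40). That puts its earliest start at minute 126; it finishes at 126 + 50 = minute 176.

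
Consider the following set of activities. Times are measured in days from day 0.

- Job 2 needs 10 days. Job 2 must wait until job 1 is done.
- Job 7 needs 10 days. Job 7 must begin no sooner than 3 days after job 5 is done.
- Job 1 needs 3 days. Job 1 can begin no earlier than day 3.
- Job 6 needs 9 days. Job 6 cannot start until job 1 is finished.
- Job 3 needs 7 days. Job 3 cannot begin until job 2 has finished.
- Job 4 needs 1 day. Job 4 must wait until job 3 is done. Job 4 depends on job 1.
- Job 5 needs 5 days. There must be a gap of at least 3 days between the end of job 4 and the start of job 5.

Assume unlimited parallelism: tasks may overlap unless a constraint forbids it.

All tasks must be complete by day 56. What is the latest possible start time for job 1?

Job 7 must finish by day 56; it takes 10 days, so it must start by 56 − 10 = day 46.
Job 5 has to be done before job 7 (must start by day 46, minus 3-day gap → day 43). That means finishing by day 43, i.e. starting by 43 − 5 = day 38.
Job 4 feeds into job 5 (must start by day 38, minus 3-day gap → day 35); so job 4 must finish by day 35 and therefore start by day 34.
Job 3 has to be done before job 4 (must start by day 34). That means finishing by day 34, i.e. starting by 34 − 7 = day 27.
Job 2 has to be done before job 3 (must start by day 27). That means finishing by day 27, i.e. starting by 27 − 10 = day 17.
Nothing follows job 6; the deadline of day 56 is its only limit. It must start by 56 − 9 = day 47.
Job 1 must finish in time for job 2 (must start by day 17); job 4 (must start by day 34); job 6 (must start by day 47). The tightest is day 17, so job 1 must start by 17 − 3 = day 14.

14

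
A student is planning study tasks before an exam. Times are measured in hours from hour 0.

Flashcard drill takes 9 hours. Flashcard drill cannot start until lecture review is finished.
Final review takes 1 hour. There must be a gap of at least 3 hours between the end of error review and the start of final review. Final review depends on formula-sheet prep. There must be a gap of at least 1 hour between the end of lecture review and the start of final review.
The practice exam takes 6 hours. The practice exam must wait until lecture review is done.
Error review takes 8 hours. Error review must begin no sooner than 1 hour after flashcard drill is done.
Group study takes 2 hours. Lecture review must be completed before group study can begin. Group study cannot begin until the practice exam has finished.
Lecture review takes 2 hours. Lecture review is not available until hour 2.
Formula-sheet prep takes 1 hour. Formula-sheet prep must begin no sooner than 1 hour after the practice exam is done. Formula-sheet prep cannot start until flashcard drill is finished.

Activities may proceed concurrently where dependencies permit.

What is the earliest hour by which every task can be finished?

26

After its own release at hour 2, lecture review can start at hour 2 and finishes at hour 4.
After lecture review (finishes hour 4), the practice exam can start at hour 4 and finishes at hour 10.
Group study has to wait for lecture review (finishes hour 4); the practice exam (finishes hour 10). The latest of these is hour 10, so group study runs hour 10 to 10 + 2 = hour 12.
Flashcard drill cannot begin until lecture review (finishes hour 4). It runs from hour 4 to 4 + 9 = hour 13.
Formula-sheet prep has to wait for the practice exam (finishes hour 10, plus 1-hour gap → hour 11); flashcard drill (finishes hour 13). The latest of these is hour 13, so formula-sheet prep runs hour 13 to 13 + 1 = hour 14.
After flashcard drill (finishes hour 13, plus 1-hour gap → hour 14), error review can start at hour 14 and finishes at hour 22.
For final review: error review (finishes hour 22, plus 3-hour gap → hour 25); formula-sheet prep (finishes hour 14); lecture review (finishes hour 4, plus 1-hour gap → hour 5). Taking the maximum gives a start of hour 25, and it finishes at 25 + 1 = hour 26.
All tasks are finished once the last one completes. Finish times: Lecture review at 4, Flashcard drill at 13, The practice exam at 10, Error review at 22, Group study at 12, Formula-sheet prep at 14, Final review at 26. The latest is hour 26.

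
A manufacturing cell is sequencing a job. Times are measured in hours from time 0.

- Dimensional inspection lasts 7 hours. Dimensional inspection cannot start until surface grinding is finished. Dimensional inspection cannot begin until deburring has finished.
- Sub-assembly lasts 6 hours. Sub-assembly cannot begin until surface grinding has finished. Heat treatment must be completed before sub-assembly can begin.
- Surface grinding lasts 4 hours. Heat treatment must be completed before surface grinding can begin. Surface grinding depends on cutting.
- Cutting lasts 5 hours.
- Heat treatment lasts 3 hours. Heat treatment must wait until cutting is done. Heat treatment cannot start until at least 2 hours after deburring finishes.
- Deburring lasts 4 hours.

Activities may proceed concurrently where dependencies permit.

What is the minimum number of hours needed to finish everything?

20

Deburring has no prerequisites, so it starts at hour 0 and finishes at hour 4.
Cutting can start immediately at hour 0; it finishes at hour 5.
Heat treatment cannot start until cutting (finishes hour 5); deburring (finishes hour 4, plus 2-hour gap → hour 6). The controlling bound is hour 6, so heat treatment finishes at 6 + 3 = hour 9.
Surface grinding cannot start until heat treatment (finishes hour 9); cutting (finishes hour 5). The controlling bound is hour 9, so surface grinding finishes at 9 + 4 = hour 13.
Sub-assembly cannot start until surface grinding (finishes hour 13); heat treatment (finishes hour 9). The controlling bound is hour 13, so sub-assembly finishes at 13 + 6 = hour 19.
Dimensional inspection cannot start until surface grinding (finishes hour 13); deburring (finishes hour 4). The controlling bound is hour 13, so dimensional inspection finishes at 13 + 7 = hour 20.
All tasks are finished once the last one completes. Finish times: Cutting at 5, Deburring at 4, Heat treatment at 9, Surface grinding at 13, Dimensional inspection at 20, Sub-assembly at 19. The latest is hour 20.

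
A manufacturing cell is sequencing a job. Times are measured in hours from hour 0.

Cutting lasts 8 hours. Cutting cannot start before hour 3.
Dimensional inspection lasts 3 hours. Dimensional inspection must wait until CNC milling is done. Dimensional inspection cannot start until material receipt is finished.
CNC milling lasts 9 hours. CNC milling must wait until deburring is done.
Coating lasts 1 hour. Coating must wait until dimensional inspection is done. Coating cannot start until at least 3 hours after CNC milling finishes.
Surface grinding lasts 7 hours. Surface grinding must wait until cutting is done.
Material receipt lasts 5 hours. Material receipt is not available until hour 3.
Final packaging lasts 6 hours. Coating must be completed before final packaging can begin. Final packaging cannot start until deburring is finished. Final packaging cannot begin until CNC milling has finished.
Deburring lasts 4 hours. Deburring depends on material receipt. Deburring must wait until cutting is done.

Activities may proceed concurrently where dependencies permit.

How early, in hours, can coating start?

Cutting waits on its own release at hour 3, so it starts at hour 3 and finishes at 3 + 8 = hour 11.
Material receipt cannot begin until its own release at hour 3. It runs from hour 3 to 3 + 5 = hour 8.
Deburring cannot start until material receipt (finishes hour 8); cutting (finishes hour 11). The controlling bound is hour 11, so deburring finishes at 11 + 4 = hour 15.
CNC milling cannot begin until deburring (finishes hour 15). It runs from hour 15 to 15 + 9 = hour 24.
For dimensional inspection: CNC milling (finishes hour 24); material receipt (finishes hour 8). Taking the maximum gives a start of hour 24, and it finishes at 24 + 3 = hour 27.
Coating waits on dimensional inspection (finishes hour 27); CNC milling (finishes hour 24, plus 3-hour gap → hour 27). The latest of these is hour 27, which is the earliest coating can start.

27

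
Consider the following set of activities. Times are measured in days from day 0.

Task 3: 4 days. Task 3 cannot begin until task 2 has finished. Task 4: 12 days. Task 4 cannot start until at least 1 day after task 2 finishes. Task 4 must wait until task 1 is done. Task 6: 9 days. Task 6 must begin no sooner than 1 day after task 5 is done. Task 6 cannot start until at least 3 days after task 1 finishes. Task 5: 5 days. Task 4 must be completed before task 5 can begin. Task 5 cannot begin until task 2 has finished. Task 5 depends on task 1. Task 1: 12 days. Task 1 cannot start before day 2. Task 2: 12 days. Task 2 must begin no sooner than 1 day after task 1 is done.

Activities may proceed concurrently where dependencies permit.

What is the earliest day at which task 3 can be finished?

Task 1 waits on its own release at day 2, so it starts at day 2 and finishes at 2 + 12 = day 14.
After task 1 (finishes day 14, plus 1-day gap → day 15), task 2 can start at day 15 and finishes at day 27.
Task 3 waits on task 2 (finishes day 27), so it starts at day 27 and finishes at 27 + 4 = day 31.

31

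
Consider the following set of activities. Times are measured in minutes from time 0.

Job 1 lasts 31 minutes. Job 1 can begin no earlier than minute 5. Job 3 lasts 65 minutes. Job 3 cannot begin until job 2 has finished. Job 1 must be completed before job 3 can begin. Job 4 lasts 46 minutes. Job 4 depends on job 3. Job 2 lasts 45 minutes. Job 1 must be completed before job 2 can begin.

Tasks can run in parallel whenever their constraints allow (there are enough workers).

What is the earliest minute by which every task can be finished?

After its own release at minute 5, job 1 can start at minute 5 and finishes at minute 36.
Job 2 cannot begin until job 1 (finishes minute 36). It runs from minute 36 to 36 + 45 = minute 81.
Job 3 has to wait for job 2 (finishes minute 81); job 1 (finishes minute 36). The latest of these is minute 81, so job 3 runs minute 81 to 81 + 65 = minute 146.
Job 4 waits on job 3 (finishes minute 146), so it starts at minute 146 and finishes at 146 + 46 = minute 192.
All tasks are finished once the last one completes. Finish times: Job 1 at 36, Job 2 at 81, Job 3 at 146, Job 4 at 192. The latest is minute 192.

192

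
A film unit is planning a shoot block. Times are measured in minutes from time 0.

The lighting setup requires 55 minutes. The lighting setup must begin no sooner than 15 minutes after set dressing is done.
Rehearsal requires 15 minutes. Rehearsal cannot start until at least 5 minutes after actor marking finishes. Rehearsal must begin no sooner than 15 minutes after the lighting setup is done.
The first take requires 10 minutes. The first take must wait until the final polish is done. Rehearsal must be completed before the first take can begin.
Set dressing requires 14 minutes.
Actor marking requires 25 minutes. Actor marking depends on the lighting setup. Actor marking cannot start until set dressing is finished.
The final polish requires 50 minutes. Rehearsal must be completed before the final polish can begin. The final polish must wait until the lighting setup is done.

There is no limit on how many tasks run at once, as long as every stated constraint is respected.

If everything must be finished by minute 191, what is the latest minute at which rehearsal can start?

116

To finish by minute 191, the first take (duration 10) must start no later than minute 181.
The final polish must finish before the first take (must start by minute 181). With a 50-minute duration, the final polish must start by 181 − 50 = minute 131.
Rehearsal has several dependents: the final polish (must start by minute 131); the first take (must start by minute 181). The earliest of those limits is minute 131, so rehearsal must start by 131 − 15 = minute 116.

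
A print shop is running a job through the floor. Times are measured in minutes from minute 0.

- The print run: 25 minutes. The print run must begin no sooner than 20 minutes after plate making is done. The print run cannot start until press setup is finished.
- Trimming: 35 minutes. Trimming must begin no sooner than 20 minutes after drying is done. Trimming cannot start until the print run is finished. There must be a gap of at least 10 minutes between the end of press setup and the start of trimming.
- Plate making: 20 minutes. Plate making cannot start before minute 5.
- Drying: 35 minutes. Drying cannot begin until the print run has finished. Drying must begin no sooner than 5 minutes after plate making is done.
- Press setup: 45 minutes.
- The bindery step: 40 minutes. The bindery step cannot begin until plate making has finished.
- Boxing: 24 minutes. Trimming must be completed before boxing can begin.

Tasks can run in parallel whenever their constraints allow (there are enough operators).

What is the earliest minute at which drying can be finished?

105

Press setup can start immediately at minute 0; it finishes at minute 45.
After its own release at minute 5, plate making can start at minute 5 and finishes at minute 25.
The print run has to wait for plate making (finishes minute 25, plus 20-minute gap → minute 45); press setup (finishes minute 45). The latest of these is minute 45, so the print run runs minute 45 to 45 + 25 = minute 70.
Drying needs all of the print run (finishes minute 70); plate making (finishes minute 25, plus 5-minute gap → minute 30). That puts its earliest start at minute 70; it finishes at 70 + 35 = minute 105.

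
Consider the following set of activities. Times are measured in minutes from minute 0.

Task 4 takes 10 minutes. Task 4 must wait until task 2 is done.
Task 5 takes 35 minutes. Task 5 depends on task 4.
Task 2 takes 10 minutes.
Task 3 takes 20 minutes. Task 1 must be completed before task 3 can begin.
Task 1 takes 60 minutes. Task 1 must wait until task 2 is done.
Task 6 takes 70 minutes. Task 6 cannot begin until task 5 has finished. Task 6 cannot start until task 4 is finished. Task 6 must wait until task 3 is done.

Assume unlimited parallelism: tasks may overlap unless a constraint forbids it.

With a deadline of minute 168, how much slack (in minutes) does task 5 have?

Nothing blocks task 2, so it runs from minute 0 to minute 10.
After task 2 (finishes minute 10), task 4 can start at minute 10 and finishes at minute 20.
Task 5 waits on task 4 (finishes minute 20), so it starts at minute 20 and finishes at 20 + 35 = minute 55.

Working backward from the deadline:
To finish by minute 168, task 6 (duration 70) must start no later than minute 98.
Task 5 must finish before task 6 (must start by minute 98). With a 35-minute duration, task 5 must start by 98 − 35 = minute 63.
So task 5 can start as early as minute 20 and as late as minute 63, giving 63 − 20 = 43 minutes of slack.

43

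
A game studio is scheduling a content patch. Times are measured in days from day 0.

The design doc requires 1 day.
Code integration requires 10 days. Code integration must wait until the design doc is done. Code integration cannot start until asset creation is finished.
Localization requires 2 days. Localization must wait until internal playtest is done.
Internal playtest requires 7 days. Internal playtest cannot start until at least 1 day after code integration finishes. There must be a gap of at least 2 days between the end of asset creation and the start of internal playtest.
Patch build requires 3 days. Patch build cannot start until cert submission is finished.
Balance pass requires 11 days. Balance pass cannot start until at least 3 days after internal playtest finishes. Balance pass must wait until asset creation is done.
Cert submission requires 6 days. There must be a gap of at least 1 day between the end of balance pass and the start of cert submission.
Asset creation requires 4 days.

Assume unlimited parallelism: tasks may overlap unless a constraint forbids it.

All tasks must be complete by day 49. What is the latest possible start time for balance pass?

28

Nothing follows patch build; the deadline of day 49 is its only limit. It must start by 49 − 3 = day 46.
Since patch build (must start by day 46) depends on it, cert submission must finish by day 46. Backing off its 6-day duration gives a latest start of day 40.
Since cert submission (must start by day 40, minus 1-day gap → day 39) depends on it, balance pass must finish by day 39. Backing off its 11-day duration gives a latest start of day 28.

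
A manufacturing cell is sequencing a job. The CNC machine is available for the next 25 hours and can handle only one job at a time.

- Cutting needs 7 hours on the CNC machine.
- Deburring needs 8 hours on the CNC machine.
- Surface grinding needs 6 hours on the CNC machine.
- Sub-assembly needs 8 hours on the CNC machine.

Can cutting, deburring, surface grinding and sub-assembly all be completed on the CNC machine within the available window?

No

Running back to back, the jobs need 7 + 8 + 6 + 8 = 29 hours on the CNC machine.
Since 29 > 25, they cannot all fit.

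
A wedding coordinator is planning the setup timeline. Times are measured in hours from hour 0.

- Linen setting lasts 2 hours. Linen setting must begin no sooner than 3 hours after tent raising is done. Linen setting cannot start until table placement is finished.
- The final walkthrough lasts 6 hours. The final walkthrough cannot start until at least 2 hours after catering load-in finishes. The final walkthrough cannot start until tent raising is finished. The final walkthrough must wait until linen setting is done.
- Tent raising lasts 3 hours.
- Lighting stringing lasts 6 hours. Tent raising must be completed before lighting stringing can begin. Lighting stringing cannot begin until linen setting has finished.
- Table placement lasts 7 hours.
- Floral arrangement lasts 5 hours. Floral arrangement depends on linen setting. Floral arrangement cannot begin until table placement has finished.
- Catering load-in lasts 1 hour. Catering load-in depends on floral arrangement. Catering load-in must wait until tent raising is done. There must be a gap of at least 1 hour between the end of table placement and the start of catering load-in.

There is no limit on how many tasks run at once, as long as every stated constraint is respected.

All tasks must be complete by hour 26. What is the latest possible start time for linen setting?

The final walkthrough has no dependents, so it just needs to finish by hour 26. Starting by 26 − 6 = hour 20 achieves that.
Catering load-in must finish before the final walkthrough (must start by hour 20, minus 2-hour gap → hour 18). With a 1-hour duration, catering load-in must start by 18 − 1 = hour 17.
Since catering load-in (must start by hour 17) depends on it, floral arrangement must finish by hour 17. Backing off its 5-hour duration gives a latest start of hour 12.
To finish by hour 26, lighting stringing (duration 6) must start no later than hour 20.
Linen setting has several dependents: floral arrangement (must start by hour 12); lighting stringing (must start by hour 20); the final walkthrough (must start by hour 20). The earliest of those limits is hour 12, so linen setting must start by 12 − 2 = hour 10.

10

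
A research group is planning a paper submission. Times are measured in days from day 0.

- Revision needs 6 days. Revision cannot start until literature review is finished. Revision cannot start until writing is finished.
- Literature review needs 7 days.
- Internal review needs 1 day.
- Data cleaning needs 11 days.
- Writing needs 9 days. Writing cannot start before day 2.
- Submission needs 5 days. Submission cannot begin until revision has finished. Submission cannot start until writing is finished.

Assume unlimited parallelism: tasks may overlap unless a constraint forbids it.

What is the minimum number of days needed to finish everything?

Internal review has no prerequisites, so it starts at day 0 and finishes at day 1.
Writing cannot begin until its own release at day 2. It runs from day 2 to 2 + 9 = day 11.
Nothing blocks data cleaning, so it runs from day 0 to day 11.
Literature review has no prerequisites, so it starts at day 0 and finishes at day 7.
For revision: literature review (finishes day 7); writing (finishes day 11). Taking the maximum gives a start of day 11, and it finishes at 11 + 6 = day 17.
Submission cannot start until revision (finishes day 17); writing (finishes day 11). The controlling bound is day 17, so submission finishes at 17 + 5 = day 22.
All tasks are finished once the last one completes. Finish times: Literature review at 7, Data cleaning at 11, Writing at 11, Internal review at 1, Revision at 17, Submission at 22. The latest is day 22.

22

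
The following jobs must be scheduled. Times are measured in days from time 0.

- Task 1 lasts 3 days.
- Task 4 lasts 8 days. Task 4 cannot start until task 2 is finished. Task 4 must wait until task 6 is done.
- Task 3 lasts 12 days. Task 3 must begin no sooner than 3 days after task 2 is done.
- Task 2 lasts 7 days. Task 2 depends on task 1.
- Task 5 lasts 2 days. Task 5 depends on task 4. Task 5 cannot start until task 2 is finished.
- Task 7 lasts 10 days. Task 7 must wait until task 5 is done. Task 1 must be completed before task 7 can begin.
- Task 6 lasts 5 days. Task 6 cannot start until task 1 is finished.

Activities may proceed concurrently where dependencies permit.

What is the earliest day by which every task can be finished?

Task 1 can start immediately at day 0; it finishes at day 3.
After task 1 (finishes day 3), task 6 can start at day 3 and finishes at day 8.
Task 2 waits on task 1 (finishes day 3), so it starts at day 3 and finishes at 3 + 7 = day 10.
Task 4 cannot start until task 2 (finishes day 10); task 6 (finishes day 8). The controlling bound is day 10, so task 4 finishes at 10 + 8 = day 18.
Task 5 has to wait for task 4 (finishes day 18); task 2 (finishes day 10). The latest of these is day 18, so task 5 runs day 18 to 18 + 2 = day 20.
Task 7 has to wait for task 5 (finishes day 20); task 1 (finishes day 3). The latest of these is day 20, so task 7 runs day 20 to 20 + 10 = day 30.
Task 3 waits on task 2 (finishes day 10, plus 3-day gap → day 13), so it starts at day 13 and finishes at 13 + 12 = day 25.
All tasks are finished once the last one completes. Finish times: Task 1 at 3, Task 2 at 10, Task 3 at 25, Task 4 at 18, Task 5 at 20, Task 6 at 8, Task 7 at 30. The latest is day 30.

30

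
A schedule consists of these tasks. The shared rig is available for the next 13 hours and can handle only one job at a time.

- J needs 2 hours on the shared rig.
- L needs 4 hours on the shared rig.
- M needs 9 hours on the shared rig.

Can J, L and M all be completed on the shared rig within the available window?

No

Running back to back, the jobs need 2 + 4 + 9 = 15 hours on the shared rig.
Since 15 > 13, they cannot all fit.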